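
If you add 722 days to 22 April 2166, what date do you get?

April 13, 2168

+365 (one year) → Apr 22, 2167 (357 left).
Apr has 30 days: +9 → May 1, 2167 (348 left).
May has 31 days: +31 → Jun 1, 2167 (317 left).
Jun has 30 days: +30 → Jul 1, 2167 (287 left).
Jul has 31 days: +31 → Aug 1, 2167 (256 left).
Aug has 31 days: +31 → Sep 1, 2167 (225 left).
Sep has 30 days: +30 → Oct 1, 2167 (195 left).
Oct has 31 days: +31 → Nov 1, 2167 (164 left).
Nov has 30 days: +30 → Dec 1, 2167 (134 left).
Dec has 31 days: +31 → Jan 1, 2168 (103 left).
Jan has 31 days: +31 → Feb 1, 2168 (72 left).
Feb has 29 days: +29 → Mar 1, 2168 (43 left).
Mar has 31 days: +31 → Apr 1, 2168 (12 left).
+12 → Apr 13, 2168.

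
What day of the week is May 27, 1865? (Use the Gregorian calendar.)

Doomsday rule: the anchor day for the 1800s is Friday. For year 65: 65÷12 = 5 r 5, and 5÷4 = 1, so 5+5+1 = 11.
Friday + 11 ≡ Tuesday — that's 1865's doomsday.
In May the doomsday date is May 9.
May 27 is 18 days after May 9; 18 mod 7 = 4, so Tuesday + 4 = Saturday.

Saturday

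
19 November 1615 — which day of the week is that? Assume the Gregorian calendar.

Thursday

Doomsday rule: the anchor day for the 1600s is Tuesday. For year 15: 15÷12 = 1 r 3, and 3÷4 = 0, so 1+3+0 = 4.
Tuesday + 4 ≡ Saturday — that's 1615's doomsday.
In November the doomsday date is Nov 7.
Nov 19 is 12 days after Nov 7; 12 mod 7 = 5, so Saturday + 5 = Thursday.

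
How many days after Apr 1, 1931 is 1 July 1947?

Apr 1, 1931 → Apr 1, 1932: 366 days (Feb 29, 1932 is in that span).
Apr 1, 1932 → Apr 1, 1933: 365 days.
Apr 1, 1933 → Apr 1, 1934: 365 days.
Apr 1, 1934 → Apr 1, 1935: 365 days.
Apr 1, 1935 → Apr 1, 1936: 366 days (Feb 29, 1936 is in that span).
Apr 1, 1936 → Apr 1, 1937: 365 days.
Apr 1, 1937 → Apr 1, 1938: 365 days.
Apr 1, 1938 → Apr 1, 1939: 365 days.
Apr 1, 1939 → Apr 1, 1940: 366 days (Feb 29, 1940 is in that span).
Apr 1, 1940 → Apr 1, 1941: 365 days.
Apr 1, 1941 → Apr 1, 1942: 365 days.
Apr 1, 1942 → Apr 1, 1943: 365 days.
Apr 1, 1943 → Apr 1, 1944: 366 days (Feb 29, 1944 is in that span).
Apr 1, 1944 → Apr 1, 1945: 365 days.
Apr 1, 1945 → Apr 1, 1946: 365 days.
Apr 1, 1946 → Apr 1, 1947: 365 days.
Apr 1, 1947 → May 1, 1947: 30 days (April has 30).
May 1, 1947 → Jun 1, 1947: 31 days (May has 31).
Jun 1, 1947 → Jul 1, 1947: 30 days.
Total: 5935 days.

5935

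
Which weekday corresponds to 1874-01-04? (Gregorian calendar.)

Sunday

Doomsday rule: the anchor day for the 1800s is Friday. For year 74: 74÷12 = 6 r 2, and 2÷4 = 0, so 6+2+0 = 8.
Friday + 8 ≡ Saturday — that's 1874's doomsday.
In January the doomsday date is Jan 3 (1874 is not a leap year).
Jan 4 is 1 day after Jan 3; 1 mod 7 = 1, so Saturday + 1 = Sunday.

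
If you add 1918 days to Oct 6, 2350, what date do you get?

January 6, 2356

+365 (one year) → Oct 6, 2351 (1553 left).
+366 (one year; includes Feb 29, 2352) → Oct 6, 2352 (1187 left).
+365 (one year) → Oct 6, 2353 (822 left).
+365 (one year) → Oct 6, 2354 (457 left).
+365 (one year) → Oct 6, 2355 (92 left).
Oct has 31 days: +26 → Nov 1, 2355 (66 left).
Nov has 30 days: +30 → Dec 1, 2355 (36 left).
Dec has 31 days: +31 → Jan 1, 2356 (5 left).
+5 → Jan 6, 2356.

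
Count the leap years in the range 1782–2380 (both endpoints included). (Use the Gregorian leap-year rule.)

145

Multiples of 4 in [1782,2380]: 150.
Of those, multiples of 100: 6 (not leap unless ÷400).
Multiples of 400: 1.
Leap years = 150 − 6 + 1 = 145.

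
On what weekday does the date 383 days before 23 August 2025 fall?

Monday

First find the weekday of Aug 23, 2025. Doomsday rule: the anchor day for the 2000s is Tuesday. For year 25: 25÷12 = 2 r 1, and 1÷4 = 0, so 2+1+0 = 3.
Tuesday + 3 ≡ Friday — that's 2025's doomsday.
In August the doomsday date is Aug 8.
Aug 23 is 15 days after Aug 8; 15 mod 7 = 1, so Friday + 1 = Saturday.
383 mod 7 = 5, so 383 days before a Saturday is Saturday − 5 = Monday.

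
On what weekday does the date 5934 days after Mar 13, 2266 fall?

Mar 13, 2266 is a Tuesday.
5934 mod 7 = 5, so 5934 days after a Tuesday is Tuesday + 5 = Sunday.

Sunday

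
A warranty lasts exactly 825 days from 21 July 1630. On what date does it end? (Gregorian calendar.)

+365 (one year) → Jul 21, 1631 (460 left).
+366 (one year; includes Feb 29, 1632) → Jul 21, 1632 (94 left).
Jul has 31 days: +11 → Aug 1, 1632 (83 left).
Aug has 31 days: +31 → Sep 1, 1632 (52 left).
Sep has 30 days: +30 → Oct 1, 1632 (22 left).
+22 → Oct 23, 1632.

October 23, 1632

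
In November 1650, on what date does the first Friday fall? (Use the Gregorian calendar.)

November 4, 1650

November 1, 1650 is a Tuesday.
The first Friday is therefore November 4 (3 days later).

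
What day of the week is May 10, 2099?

Sunday

January 1, 2099 is a Thursday.
Jan 1, 2099 → Feb 1, 2099: 31 days (January has 31).
Feb 1, 2099 → Mar 1, 2099: 28 days (February has 28).
Mar 1, 2099 → Apr 1, 2099: 31 days (March has 31).
Apr 1, 2099 → May 1, 2099: 30 days (April has 30).
May 1, 2099 → May 10, 2099: 9 days.
Total: 129 days.
129 mod 7 = 3, so Thursday + 3 = Sunday.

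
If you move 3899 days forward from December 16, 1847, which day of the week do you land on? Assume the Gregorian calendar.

Thursday

Dec 16, 1847 is a Thursday.
3899 mod 7 = 0, so 3899 days after a Thursday is Thursday + 0 = Thursday.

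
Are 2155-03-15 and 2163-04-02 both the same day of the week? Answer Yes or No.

Yes

From Mar 15, 2155 to Apr 2, 2163 is 2940 days.
2940 mod 7 = 0, so they are the same weekday.
(Mar 15, 2155 is a Saturday; Apr 2, 2163 is a Saturday.)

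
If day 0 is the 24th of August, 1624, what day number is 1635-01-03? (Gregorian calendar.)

Aug 24, 1624 → Aug 24, 1625: 365 days.
Aug 24, 1625 → Aug 24, 1626: 365 days.
Aug 24, 1626 → Aug 24, 1627: 365 days.
Aug 24, 1627 → Aug 24, 1628: 366 days (Feb 29, 1628 is in that span).
Aug 24, 1628 → Aug 24, 1629: 365 days.
Aug 24, 1629 → Aug 24, 1630: 365 days.
Aug 24, 1630 → Aug 24, 1631: 365 days.
Aug 24, 1631 → Aug 24, 1632: 366 days (Feb 29, 1632 is in that span).
Aug 24, 1632 → Aug 24, 1633: 365 days.
Aug 24, 1633 → Aug 24, 1634: 365 days.
Aug 24, 1634 → Sep 24, 1634: 31 days (August has 31).
Sep 24, 1634 → Oct 24, 1634: 30 days (September has 30).
Oct 24, 1634 → Nov 24, 1634: 31 days (October has 31).
Nov 24, 1634 → Dec 24, 1634: 30 days (November has 30).
Dec 24, 1634 → Jan 3, 1635: 10 days.
Total: 3784 days.

3784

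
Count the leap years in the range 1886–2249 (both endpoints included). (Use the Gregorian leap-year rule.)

Multiples of 4 in [1886,2249]: 91.
Of those, multiples of 100: 4 (not leap unless ÷400).
Multiples of 400: 1.
Leap years = 91 − 4 + 1 = 88.

88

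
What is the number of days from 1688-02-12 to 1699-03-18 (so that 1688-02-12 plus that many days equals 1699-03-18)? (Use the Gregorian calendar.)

Feb 12, 1688 → Feb 12, 1689: 366 days (Feb 29, 1688 is in that span).
Feb 12, 1689 → Feb 12, 1690: 365 days.
Feb 12, 1690 → Feb 12, 1691: 365 days.
Feb 12, 1691 → Feb 12, 1692: 365 days.
Feb 12, 1692 → Feb 12, 1693: 366 days (Feb 29, 1692 is in that span).
Feb 12, 1693 → Feb 12, 1694: 365 days.
Feb 12, 1694 → Feb 12, 1695: 365 days.
Feb 12, 1695 → Feb 12, 1696: 365 days.
Feb 12, 1696 → Feb 12, 1697: 366 days (Feb 29, 1696 is in that span).
Feb 12, 1697 → Feb 12, 1698: 365 days.
Feb 12, 1698 → Mar 12, 1698: 28 days (February has 28).
Mar 12, 1698 → Apr 12, 1698: 31 days (March has 31).
Apr 12, 1698 → May 12, 1698: 30 days (April has 30).
May 12, 1698 → Jun 12, 1698: 31 days (May has 31).
Jun 12, 1698 → Jul 12, 1698: 30 days (June has 30).
Jul 12, 1698 → Aug 12, 1698: 31 days (July has 31).
Aug 12, 1698 → Sep 12, 1698: 31 days (August has 31).
Sep 12, 1698 → Oct 12, 1698: 30 days (September has 30).
Oct 12, 1698 → Nov 12, 1698: 31 days (October has 31).
Nov 12, 1698 → Dec 12, 1698: 30 days (November has 30).
Dec 12, 1698 → Jan 12, 1699: 31 days (December has 31).
Jan 12, 1699 → Feb 12, 1699: 31 days (January has 31).
Feb 12, 1699 → Mar 12, 1699: 28 days (February has 28).
Mar 12, 1699 → Mar 18, 1699: 6 days.
Total: 4052 days.

4052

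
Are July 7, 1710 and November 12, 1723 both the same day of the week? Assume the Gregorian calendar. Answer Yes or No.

No

From Jul 7, 1710 to Nov 12, 1723 is 4876 days.
4876 mod 7 = 4, so they are different weekdays.
(Jul 7, 1710 is a Monday; Nov 12, 1723 is a Friday.)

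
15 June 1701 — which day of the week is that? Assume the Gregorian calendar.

Doomsday rule: the anchor day for the 1700s is Sunday. For year 01: 1÷12 = 0 r 1, and 1÷4 = 0, so 0+1+0 = 1.
Sunday + 1 ≡ Monday — that's 1701's doomsday.
In June the doomsday date is Jun 6.
Jun 15 is 9 days after Jun 6; 9 mod 7 = 2, so Monday + 2 = Wednesday.

Wednesday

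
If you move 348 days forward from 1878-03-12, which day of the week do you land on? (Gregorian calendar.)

First find the weekday of Mar 12, 1878. Doomsday rule: the anchor day for the 1800s is Friday. For year 78: 78÷12 = 6 r 6, and 6÷4 = 1, so 6+6+1 = 13.
Friday + 13 ≡ Thursday — that's 1878's doomsday.
In March the doomsday date is Mar 14.
Mar 12 is 2 days before Mar 14; 2 mod 7 = 2, so Thursday − 2 = Tuesday.
348 mod 7 = 5, so 348 days after a Tuesday is Tuesday + 5 = Sunday.

Sunday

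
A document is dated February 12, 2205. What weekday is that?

Doomsday rule: the anchor day for the 2200s is Friday. For year 05: 5÷12 = 0 r 5, and 5÷4 = 1, so 0+5+1 = 6.
Friday + 6 ≡ Thursday — that's 2205's doomsday.
In February the doomsday date is Feb 28 (2205 is not a leap year).
Feb 12 is 16 days before Feb 28; 16 mod 7 = 2, so Thursday − 2 = Tuesday.

Tuesday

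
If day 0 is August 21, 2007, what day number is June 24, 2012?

Aug 21, 2007 → Aug 21, 2008: 366 days (Feb 29, 2008 is in that span).
Aug 21, 2008 → Aug 21, 2009: 365 days.
Aug 21, 2009 → Aug 21, 2010: 365 days.
Aug 21, 2010 → Aug 21, 2011: 365 days.
Aug 21, 2011 → Sep 21, 2011: 31 days (August has 31).
Sep 21, 2011 → Oct 21, 2011: 30 days (September has 30).
Oct 21, 2011 → Nov 21, 2011: 31 days (October has 31).
Nov 21, 2011 → Dec 21, 2011: 30 days (November has 30).
Dec 21, 2011 → Jan 21, 2012: 31 days (December has 31).
Jan 21, 2012 → Feb 21, 2012: 31 days (January has 31).
Feb 21, 2012 → Mar 21, 2012: 29 days (February has 29).
Mar 21, 2012 → Apr 21, 2012: 31 days (March has 31).
Apr 21, 2012 → May 21, 2012: 30 days (April has 30).
May 21, 2012 → Jun 21, 2012: 31 days (May has 31).
Jun 21, 2012 → Jun 24, 2012: 3 days.
Total: 1769 days.

1769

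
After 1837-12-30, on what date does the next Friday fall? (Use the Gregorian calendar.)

January 5, 1838

Dec 30, 1837 is a Saturday.
From Saturday to the next Friday is 6 days.
Dec 30, 1837 + 6 = Jan 5, 1838.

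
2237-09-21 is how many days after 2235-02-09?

955

Feb 9, 2235 → Feb 9, 2236: 365 days.
Feb 9, 2236 → Feb 9, 2237: 366 days (Feb 29, 2236 is in that span).
Feb 9, 2237 → Mar 9, 2237: 28 days (February has 28).
Mar 9, 2237 → Apr 9, 2237: 31 days (March has 31).
Apr 9, 2237 → May 9, 2237: 30 days (April has 30).
May 9, 2237 → Jun 9, 2237: 31 days (May has 31).
Jun 9, 2237 → Jul 9, 2237: 30 days (June has 30).
Jul 9, 2237 → Aug 9, 2237: 31 days (July has 31).
Aug 9, 2237 → Sep 9, 2237: 31 days (August has 31).
Sep 9, 2237 → Sep 21, 2237: 12 days.
Total: 955 days.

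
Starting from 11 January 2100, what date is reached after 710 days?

December 22, 2101

+365 (one year) → Jan 11, 2101 (345 left).
Jan has 31 days: +21 → Feb 1, 2101 (324 left).
Feb has 28 days: +28 → Mar 1, 2101 (296 left).
Mar has 31 days: +31 → Apr 1, 2101 (265 left).
Apr has 30 days: +30 → May 1, 2101 (235 left).
May has 31 days: +31 → Jun 1, 2101 (204 left).
Jun has 30 days: +30 → Jul 1, 2101 (174 left).
Jul has 31 days: +31 → Aug 1, 2101 (143 left).
Aug has 31 days: +31 → Sep 1, 2101 (112 left).
Sep has 30 days: +30 → Oct 1, 2101 (82 left).
Oct has 31 days: +31 → Nov 1, 2101 (51 left).
Nov has 30 days: +30 → Dec 1, 2101 (21 left).
+21 → Dec 22, 2101.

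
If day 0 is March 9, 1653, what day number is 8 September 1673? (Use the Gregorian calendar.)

Mar 9, 1653 → Mar 9, 1654: 365 days.
Mar 9, 1654 → Mar 9, 1655: 365 days.
Mar 9, 1655 → Mar 9, 1656: 366 days (Feb 29, 1656 is in that span).
Mar 9, 1656 → Mar 9, 1657: 365 days.
Mar 9, 1657 → Mar 9, 1658: 365 days.
Mar 9, 1658 → Mar 9, 1659: 365 days.
Mar 9, 1659 → Mar 9, 1660: 366 days (Feb 29, 1660 is in that span).
Mar 9, 1660 → Mar 9, 1661: 365 days.
Mar 9, 1661 → Mar 9, 1662: 365 days.
Mar 9, 1662 → Mar 9, 1663: 365 days.
Mar 9, 1663 → Mar 9, 1664: 366 days (Feb 29, 1664 is in that span).
Mar 9, 1664 → Mar 9, 1665: 365 days.
Mar 9, 1665 → Mar 9, 1666: 365 days.
Mar 9, 1666 → Mar 9, 1667: 365 days.
Mar 9, 1667 → Mar 9, 1668: 366 days (Feb 29, 1668 is in that span).
Mar 9, 1668 → Mar 9, 1669: 365 days.
Mar 9, 1669 → Mar 9, 1670: 365 days.
Mar 9, 1670 → Mar 9, 1671: 365 days.
Mar 9, 1671 → Mar 9, 1672: 366 days (Feb 29, 1672 is in that span).
Mar 9, 1672 → Mar 9, 1673: 365 days.
Mar 9, 1673 → Apr 9, 1673: 31 days (March has 31).
Apr 9, 1673 → May 9, 1673: 30 days (April has 30).
May 9, 1673 → Jun 9, 1673: 31 days (May has 31).
Jun 9, 1673 → Jul 9, 1673: 30 days (June has 30).
Jul 9, 1673 → Aug 9, 1673: 31 days (July has 31).
Aug 9, 1673 → Sep 8, 1673: 30 days.
Total: 7488 days.

7488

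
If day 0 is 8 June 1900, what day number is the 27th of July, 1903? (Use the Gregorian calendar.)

1144

Jun 8, 1900 → Jun 8, 1901: 365 days.
Jun 8, 1901 → Jun 8, 1902: 365 days.
Jun 8, 1902 → Jun 8, 1903: 365 days.
Jun 8, 1903 → Jul 8, 1903: 30 days (June has 30).
Jul 8, 1903 → Jul 27, 1903: 19 days.
Total: 1144 days.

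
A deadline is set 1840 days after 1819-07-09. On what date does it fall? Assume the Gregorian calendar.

July 22, 1824

+366 (one year; includes Feb 29, 1820) → Jul 9, 1820 (1474 left).
+365 (one year) → Jul 9, 1821 (1109 left).
+365 (one year) → Jul 9, 1822 (744 left).
+365 (one year) → Jul 9, 1823 (379 left).
Jul has 31 days: +23 → Aug 1, 1823 (356 left).
Aug has 31 days: +31 → Sep 1, 1823 (325 left).
Sep has 30 days: +30 → Oct 1, 1823 (295 left).
Oct has 31 days: +31 → Nov 1, 1823 (264 left).
Nov has 30 days: +30 → Dec 1, 1823 (234 left).
Dec has 31 days: +31 → Jan 1, 1824 (203 left).
Jan has 31 days: +31 → Feb 1, 1824 (172 left).
Feb has 29 days: +29 → Mar 1, 1824 (143 left).
Mar has 31 days: +31 → Apr 1, 1824 (112 left).
Apr has 30 days: +30 → May 1, 1824 (82 left).
May has 31 days: +31 → Jun 1, 1824 (51 left).
Jun has 30 days: +30 → Jul 1, 1824 (21 left).
+21 → Jul 22, 1824.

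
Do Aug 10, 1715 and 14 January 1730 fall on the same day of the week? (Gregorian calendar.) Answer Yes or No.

Yes

From Aug 10, 1715 to Jan 14, 1730 is 5271 days.
5271 mod 7 = 0, so they are the same weekday.
(Aug 10, 1715 is a Saturday; Jan 14, 1730 is a Saturday.)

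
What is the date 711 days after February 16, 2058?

+365 (one year) → Feb 16, 2059 (346 left).
Feb has 28 days: +13 → Mar 1, 2059 (333 left).
Mar has 31 days: +31 → Apr 1, 2059 (302 left).
Apr has 30 days: +30 → May 1, 2059 (272 left).
May has 31 days: +31 → Jun 1, 2059 (241 left).
Jun has 30 days: +30 → Jul 1, 2059 (211 left).
Jul has 31 days: +31 → Aug 1, 2059 (180 left).
Aug has 31 days: +31 → Sep 1, 2059 (149 left).
Sep has 30 days: +30 → Oct 1, 2059 (119 left).
Oct has 31 days: +31 → Nov 1, 2059 (88 left).
Nov has 30 days: +30 → Dec 1, 2059 (58 left).
Dec has 31 days: +31 → Jan 1, 2060 (27 left).
+27 → Jan 28, 2060.

January 28, 2060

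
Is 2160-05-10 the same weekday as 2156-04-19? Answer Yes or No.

From Apr 19, 2156 to May 10, 2160 is 1482 days.
1482 mod 7 = 5, so they are different weekdays.
(Apr 19, 2156 is a Monday; May 10, 2160 is a Saturday.)

No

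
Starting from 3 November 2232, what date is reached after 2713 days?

+365 (one year) → Nov 3, 2233 (2348 left).
+365 (one year) → Nov 3, 2234 (1983 left).
+365 (one year) → Nov 3, 2235 (1618 left).
+366 (one year; includes Feb 29, 2236) → Nov 3, 2236 (1252 left).
+365 (one year) → Nov 3, 2237 (887 left).
+365 (one year) → Nov 3, 2238 (522 left).
+365 (one year) → Nov 3, 2239 (157 left).
Nov has 30 days: +28 → Dec 1, 2239 (129 left).
Dec has 31 days: +31 → Jan 1, 2240 (98 left).
Jan has 31 days: +31 → Feb 1, 2240 (67 left).
Feb has 29 days: +29 → Mar 1, 2240 (38 left).
Mar has 31 days: +31 → Apr 1, 2240 (7 left).
+7 → Apr 8, 2240.

April 8, 2240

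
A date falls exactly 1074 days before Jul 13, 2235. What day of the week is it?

Friday

First find the weekday of Jul 13, 2235. Doomsday rule: the anchor day for the 2200s is Friday. For year 35: 35÷12 = 2 r 11, and 11÷4 = 2, so 2+11+2 = 15.
Friday + 15 ≡ Saturday — that's 2235's doomsday.
In July the doomsday date is Jul 11.
Jul 13 is 2 days after Jul 11; 2 mod 7 = 2, so Saturday + 2 = Monday.
1074 mod 7 = 3, so 1074 days before a Monday is Monday − 3 = Friday.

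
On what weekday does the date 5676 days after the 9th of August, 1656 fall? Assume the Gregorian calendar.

Aug 9, 1656 is a Wednesday.
5676 mod 7 = 6, so 5676 days after a Wednesday is Wednesday + 6 = Tuesday.

Tuesday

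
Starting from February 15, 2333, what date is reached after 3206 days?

November 26, 2341

+365 (one year) → Feb 15, 2334 (2841 left).
+365 (one year) → Feb 15, 2335 (2476 left).
+365 (one year) → Feb 15, 2336 (2111 left).
+366 (one year; includes Feb 29, 2336) → Feb 15, 2337 (1745 left).
+365 (one year) → Feb 15, 2338 (1380 left).
+365 (one year) → Feb 15, 2339 (1015 left).
+365 (one year) → Feb 15, 2340 (650 left).
+366 (one year; includes Feb 29, 2340) → Feb 15, 2341 (284 left).
Feb has 28 days: +14 → Mar 1, 2341 (270 left).
Mar has 31 days: +31 → Apr 1, 2341 (239 left).
Apr has 30 days: +30 → May 1, 2341 (209 left).
May has 31 days: +31 → Jun 1, 2341 (178 left).
Jun has 30 days: +30 → Jul 1, 2341 (148 left).
Jul has 31 days: +31 → Aug 1, 2341 (117 left).
Aug has 31 days: +31 → Sep 1, 2341 (86 left).
Sep has 30 days: +30 → Oct 1, 2341 (56 left).
Oct has 31 days: +31 → Nov 1, 2341 (25 left).
+25 → Nov 26, 2341.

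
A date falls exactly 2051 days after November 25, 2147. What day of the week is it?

First find the weekday of Nov 25, 2147. Doomsday rule: the anchor day for the 2100s is Sunday. For year 47: 47÷12 = 3 r 11, and 11÷4 = 2, so 3+11+2 = 16.
Sunday + 16 ≡ Tuesday — that's 2147's doomsday.
In November the doomsday date is Nov 7.
Nov 25 is 18 days after Nov 7; 18 mod 7 = 4, so Tuesday + 4 = Saturday.
2051 mod 7 = 0, so 2051 days after a Saturday is Saturday + 0 = Saturday.

Saturday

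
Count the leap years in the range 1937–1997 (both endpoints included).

Multiples of 4 in [1937,1997]: 15.
Of those, multiples of 100: 0 (not leap unless ÷400).
Multiples of 400: 0.
Leap years = 15 − 0 + 0 = 15.

15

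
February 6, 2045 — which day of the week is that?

Doomsday rule: the anchor day for the 2000s is Tuesday. For year 45: 45÷12 = 3 r 9, and 9÷4 = 2, so 3+9+2 = 14.
Tuesday + 14 ≡ Tuesday — that's 2045's doomsday.
In February the doomsday date is Feb 28 (2045 is not a leap year).
Feb 6 is 22 days before Feb 28; 22 mod 7 = 1, so Tuesday − 1 = Monday.

Monday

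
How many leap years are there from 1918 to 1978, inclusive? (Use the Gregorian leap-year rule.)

Multiples of 4 in [1918,1978]: 15.
Of those, multiples of 100: 0 (not leap unless ÷400).
Multiples of 400: 0.
Leap years = 15 − 0 + 0 = 15.

15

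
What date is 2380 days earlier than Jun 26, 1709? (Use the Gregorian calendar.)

December 20, 1702

−365 (one year) → Jun 26, 1708 (2015 left).
−366 (one year; includes Feb 29, 1708) → Jun 26, 1707 (1649 left).
−365 (one year) → Jun 26, 1706 (1284 left).
−365 (one year) → Jun 26, 1705 (919 left).
−365 (one year) → Jun 26, 1704 (554 left).
−366 (one year; includes Feb 29, 1704) → Jun 26, 1703 (188 left).
−26 → May 31, 1703 (end of May, 31 days; 162 left).
−31 → Apr 30, 1703 (end of Apr, 30 days; 131 left).
−30 → Mar 31, 1703 (end of Mar, 31 days; 101 left).
−31 → Feb 28, 1703 (end of Feb, 28 days; 70 left).
−28 → Jan 31, 1703 (end of Jan, 31 days; 42 left).
−31 → Dec 31, 1702 (end of Dec, 31 days; 11 left).
−11 → Dec 20, 1702.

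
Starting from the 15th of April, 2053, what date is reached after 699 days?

+365 (one year) → Apr 15, 2054 (334 left).
Apr has 30 days: +16 → May 1, 2054 (318 left).
May has 31 days: +31 → Jun 1, 2054 (287 left).
Jun has 30 days: +30 → Jul 1, 2054 (257 left).
Jul has 31 days: +31 → Aug 1, 2054 (226 left).
Aug has 31 days: +31 → Sep 1, 2054 (195 left).
Sep has 30 days: +30 → Oct 1, 2054 (165 left).
Oct has 31 days: +31 → Nov 1, 2054 (134 left).
Nov has 30 days: +30 → Dec 1, 2054 (104 left).
Dec has 31 days: +31 → Jan 1, 2055 (73 left).
Jan has 31 days: +31 → Feb 1, 2055 (42 left).
Feb has 28 days: +28 → Mar 1, 2055 (14 left).
+14 → Mar 15, 2055.

March 15, 2055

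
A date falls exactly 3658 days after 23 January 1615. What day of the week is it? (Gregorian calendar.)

Tuesday

First find the weekday of Jan 23, 1615. Doomsday rule: the anchor day for the 1600s is Tuesday. For year 15: 15÷12 = 1 r 3, and 3÷4 = 0, so 1+3+0 = 4.
Tuesday + 4 ≡ Saturday — that's 1615's doomsday.
In January the doomsday date is Jan 3 (1615 is not a leap year).
Jan 23 is 20 days after Jan 3; 20 mod 7 = 6, so Saturday + 6 = Friday.
3658 mod 7 = 4, so 3658 days after a Friday is Friday + 4 = Tuesday.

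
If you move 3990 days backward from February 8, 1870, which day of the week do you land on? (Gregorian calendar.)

Tuesday

First find the weekday of Feb 8, 1870. Doomsday rule: the anchor day for the 1800s is Friday. For year 70: 70÷12 = 5 r 10, and 10÷4 = 2, so 5+10+2 = 17.
Friday + 17 ≡ Monday — that's 1870's doomsday.
In February the doomsday date is Feb 28 (1870 is not a leap year).
Feb 8 is 20 days before Feb 28; 20 mod 7 = 6, so Monday − 6 = Tuesday.
3990 mod 7 = 0, so 3990 days before a Tuesday is Tuesday − 0 = Tuesday.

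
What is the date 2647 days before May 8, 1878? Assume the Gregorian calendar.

−365 (one year) → May 8, 1877 (2282 left).
−365 (one year) → May 8, 1876 (1917 left).
−366 (one year; includes Feb 29, 1876) → May 8, 1875 (1551 left).
−365 (one year) → May 8, 1874 (1186 left).
−365 (one year) → May 8, 1873 (821 left).
−365 (one year) → May 8, 1872 (456 left).
−366 (one year; includes Feb 29, 1872) → May 8, 1871 (90 left).
−8 → Apr 30, 1871 (end of Apr, 30 days; 82 left).
−30 → Mar 31, 1871 (end of Mar, 31 days; 52 left).
−31 → Feb 28, 1871 (end of Feb, 28 days; 21 left).
−21 → Feb 7, 1871.

February 7, 1871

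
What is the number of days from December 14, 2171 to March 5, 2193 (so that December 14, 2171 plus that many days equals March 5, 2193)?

Dec 14, 2171 → Dec 14, 2172: 366 days (Feb 29, 2172 is in that span).
Dec 14, 2172 → Dec 14, 2173: 365 days.
Dec 14, 2173 → Dec 14, 2174: 365 days.
Dec 14, 2174 → Dec 14, 2175: 365 days.
Dec 14, 2175 → Dec 14, 2176: 366 days (Feb 29, 2176 is in that span).
Dec 14, 2176 → Dec 14, 2177: 365 days.
Dec 14, 2177 → Dec 14, 2178: 365 days.
Dec 14, 2178 → Dec 14, 2179: 365 days.
Dec 14, 2179 → Dec 14, 2180: 366 days (Feb 29, 2180 is in that span).
Dec 14, 2180 → Dec 14, 2181: 365 days.
Dec 14, 2181 → Dec 14, 2182: 365 days.
Dec 14, 2182 → Dec 14, 2183: 365 days.
Dec 14, 2183 → Dec 14, 2184: 366 days (Feb 29, 2184 is in that span).
Dec 14, 2184 → Dec 14, 2185: 365 days.
Dec 14, 2185 → Dec 14, 2186: 365 days.
Dec 14, 2186 → Dec 14, 2187: 365 days.
Dec 14, 2187 → Dec 14, 2188: 366 days (Feb 29, 2188 is in that span).
Dec 14, 2188 → Dec 14, 2189: 365 days.
Dec 14, 2189 → Dec 14, 2190: 365 days.
Dec 14, 2190 → Dec 14, 2191: 365 days.
Dec 14, 2191 → Dec 14, 2192: 366 days (Feb 29, 2192 is in that span).
Dec 14, 2192 → Jan 14, 2193: 31 days (December has 31).
Jan 14, 2193 → Feb 14, 2193: 31 days (January has 31).
Feb 14, 2193 → Mar 5, 2193: 19 days.
Total: 7752 days.

7752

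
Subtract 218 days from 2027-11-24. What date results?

−24 → Oct 31, 2027 (end of Oct, 31 days; 194 left).
−31 → Sep 30, 2027 (end of Sep, 30 days; 163 left).
−30 → Aug 31, 2027 (end of Aug, 31 days; 133 left).
−31 → Jul 31, 2027 (end of Jul, 31 days; 102 left).
−31 → Jun 30, 2027 (end of Jun, 30 days; 71 left).
−30 → May 31, 2027 (end of May, 31 days; 41 left).
−31 → Apr 30, 2027 (end of Apr, 30 days; 10 left).
−10 → Apr 20, 2027.

April 20, 2027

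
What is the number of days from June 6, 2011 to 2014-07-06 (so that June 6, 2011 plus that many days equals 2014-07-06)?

Jun 6, 2011 → Jun 6, 2012: 366 days (Feb 29, 2012 is in that span).
Jun 6, 2012 → Jun 6, 2013: 365 days.
Jun 6, 2013 → Jul 6, 2013: 30 days (June has 30).
Jul 6, 2013 → Aug 6, 2013: 31 days (July has 31).
Aug 6, 2013 → Sep 6, 2013: 31 days (August has 31).
Sep 6, 2013 → Oct 6, 2013: 30 days (September has 30).
Oct 6, 2013 → Nov 6, 2013: 31 days (October has 31).
Nov 6, 2013 → Dec 6, 2013: 30 days (November has 30).
Dec 6, 2013 → Jan 6, 2014: 31 days (December has 31).
Jan 6, 2014 → Feb 6, 2014: 31 days (January has 31).
Feb 6, 2014 → Mar 6, 2014: 28 days (February has 28).
Mar 6, 2014 → Apr 6, 2014: 31 days (March has 31).
Apr 6, 2014 → May 6, 2014: 30 days (April has 30).
May 6, 2014 → Jun 6, 2014: 31 days (May has 31).
Jun 6, 2014 → Jul 6, 2014: 30 days.
Total: 1126 days.

1126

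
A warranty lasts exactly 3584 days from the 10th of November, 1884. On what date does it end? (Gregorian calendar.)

September 3, 1894

+365 (one year) → Nov 10, 1885 (3219 left).
+365 (one year) → Nov 10, 1886 (2854 left).
+365 (one year) → Nov 10, 1887 (2489 left).
+366 (one year; includes Feb 29, 1888) → Nov 10, 1888 (2123 left).
+365 (one year) → Nov 10, 1889 (1758 left).
+365 (one year) → Nov 10, 1890 (1393 left).
+365 (one year) → Nov 10, 1891 (1028 left).
+366 (one year; includes Feb 29, 1892) → Nov 10, 1892 (662 left).
+365 (one year) → Nov 10, 1893 (297 left).
Nov has 30 days: +21 → Dec 1, 1893 (276 left).
Dec has 31 days: +31 → Jan 1, 1894 (245 left).
Jan has 31 days: +31 → Feb 1, 1894 (214 left).
Feb has 28 days: +28 → Mar 1, 1894 (186 left).
Mar has 31 days: +31 → Apr 1, 1894 (155 left).
Apr has 30 days: +30 → May 1, 1894 (125 left).
May has 31 days: +31 → Jun 1, 1894 (94 left).
Jun has 30 days: +30 → Jul 1, 1894 (64 left).
Jul has 31 days: +31 → Aug 1, 1894 (33 left).
Aug has 31 days: +31 → Sep 1, 1894 (2 left).
+2 → Sep 3, 1894.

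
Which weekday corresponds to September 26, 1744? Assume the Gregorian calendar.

Saturday

Doomsday rule: the anchor day for the 1700s is Sunday. For year 44: 44÷12 = 3 r 8, and 8÷4 = 2, so 3+8+2 = 13.
Sunday + 13 ≡ Saturday — that's 1744's doomsday.
In September the doomsday date is Sep 5.
Sep 26 is 21 days after Sep 5; 21 mod 7 = 0, so Saturday + 0 = Saturday.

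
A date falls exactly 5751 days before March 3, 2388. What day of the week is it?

Mar 3, 2388 is a Thursday.
5751 mod 7 = 4, so 5751 days before a Thursday is Thursday − 4 = Sunday.

Sunday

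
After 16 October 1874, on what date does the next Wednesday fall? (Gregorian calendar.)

Oct 16, 1874 is a Friday.
From Friday to the next Wednesday is 5 days.
Oct 16, 1874 + 5 = Oct 21, 1874.

October 21, 1874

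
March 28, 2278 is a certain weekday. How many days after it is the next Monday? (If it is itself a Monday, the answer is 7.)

Mar 28, 2278 is a Thursday.
From Thursday to the next Monday is 4 days.

4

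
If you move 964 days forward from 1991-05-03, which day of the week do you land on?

Wednesday

May 3, 1991 is a Friday.
964 mod 7 = 5, so 964 days after a Friday is Friday + 5 = Wednesday.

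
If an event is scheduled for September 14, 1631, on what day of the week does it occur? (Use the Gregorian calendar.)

Doomsday rule: the anchor day for the 1600s is Tuesday. For year 31: 31÷12 = 2 r 7, and 7÷4 = 1, so 2+7+1 = 10.
Tuesday + 10 ≡ Friday — that's 1631's doomsday.
In September the doomsday date is Sep 5.
Sep 14 is 9 days after Sep 5; 9 mod 7 = 2, so Friday + 2 = Sunday.

Sunday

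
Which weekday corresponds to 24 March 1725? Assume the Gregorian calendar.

Saturday

Doomsday rule: the anchor day for the 1700s is Sunday. For year 25: 25÷12 = 2 r 1, and 1÷4 = 0, so 2+1+0 = 3.
Sunday + 3 ≡ Wednesday — that's 1725's doomsday.
In March the doomsday date is Mar 14.
Mar 24 is 10 days after Mar 14; 10 mod 7 = 3, so Wednesday + 3 = Saturday.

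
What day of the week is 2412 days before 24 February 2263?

Feb 24, 2263 is a Tuesday.
2412 mod 7 = 4, so 2412 days before a Tuesday is Tuesday − 4 = Friday.

Friday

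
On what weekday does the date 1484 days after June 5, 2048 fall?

Friday

First find the weekday of Jun 5, 2048. Doomsday rule: the anchor day for the 2000s is Tuesday. For year 48: 48÷12 = 4 r 0, and 0÷4 = 0, so 4+0+0 = 4.
Tuesday + 4 ≡ Saturday — that's 2048's doomsday.
In June the doomsday date is Jun 6.
Jun 5 is 1 day before Jun 6; 1 mod 7 = 1, so Saturday − 1 = Friday.
1484 mod 7 = 0, so 1484 days after a Friday is Friday + 0 = Friday.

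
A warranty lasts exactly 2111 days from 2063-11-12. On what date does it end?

August 23, 2069

+366 (one year; includes Feb 29, 2064) → Nov 12, 2064 (1745 left).
+365 (one year) → Nov 12, 2065 (1380 left).
+365 (one year) → Nov 12, 2066 (1015 left).
+365 (one year) → Nov 12, 2067 (650 left).
+366 (one year; includes Feb 29, 2068) → Nov 12, 2068 (284 left).
Nov has 30 days: +19 → Dec 1, 2068 (265 left).
Dec has 31 days: +31 → Jan 1, 2069 (234 left).
Jan has 31 days: +31 → Feb 1, 2069 (203 left).
Feb has 28 days: +28 → Mar 1, 2069 (175 left).
Mar has 31 days: +31 → Apr 1, 2069 (144 left).
Apr has 30 days: +30 → May 1, 2069 (114 left).
May has 31 days: +31 → Jun 1, 2069 (83 left).
Jun has 30 days: +30 → Jul 1, 2069 (53 left).
Jul has 31 days: +31 → Aug 1, 2069 (22 left).
+22 → Aug 23, 2069.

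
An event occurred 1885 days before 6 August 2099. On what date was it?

−365 (one year) → Aug 6, 2098 (1520 left).
−365 (one year) → Aug 6, 2097 (1155 left).
−365 (one year) → Aug 6, 2096 (790 left).
−366 (one year; includes Feb 29, 2096) → Aug 6, 2095 (424 left).
−365 (one year) → Aug 6, 2094 (59 left).
−6 → Jul 31, 2094 (end of Jul, 31 days; 53 left).
−31 → Jun 30, 2094 (end of Jun, 30 days; 22 left).
−22 → Jun 8, 2094.

June 8, 2094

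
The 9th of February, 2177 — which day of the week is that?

Doomsday rule: the anchor day for the 2100s is Sunday. For year 77: 77÷12 = 6 r 5, and 5÷4 = 1, so 6+5+1 = 12.
Sunday + 12 ≡ Friday — that's 2177's doomsday.
In February the doomsday date is Feb 28 (2177 is not a leap year).
Feb 9 is 19 days before Feb 28; 19 mod 7 = 5, so Friday − 5 = Sunday.

Sunday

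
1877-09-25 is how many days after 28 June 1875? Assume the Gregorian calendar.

Jun 28, 1875 → Jun 28, 1876: 366 days (Feb 29, 1876 is in that span).
Jun 28, 1876 → Jun 28, 1877: 365 days.
Jun 28, 1877 → Jul 28, 1877: 30 days (June has 30).
Jul 28, 1877 → Aug 28, 1877: 31 days (July has 31).
Aug 28, 1877 → Sep 25, 1877: 28 days.
Total: 820 days.

820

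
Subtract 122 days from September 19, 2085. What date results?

−19 → Aug 31, 2085 (end of Aug, 31 days; 103 left).
−31 → Jul 31, 2085 (end of Jul, 31 days; 72 left).
−31 → Jun 30, 2085 (end of Jun, 30 days; 41 left).
−30 → May 31, 2085 (end of May, 31 days; 11 left).
−11 → May 20, 2085.

May 20, 2085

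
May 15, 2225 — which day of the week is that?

Sunday

Doomsday rule: the anchor day for the 2200s is Friday. For year 25: 25÷12 = 2 r 1, and 1÷4 = 0, so 2+1+0 = 3.
Friday + 3 ≡ Monday — that's 2225's doomsday.
In May the doomsday date is May 9.
May 15 is 6 days after May 9; 6 mod 7 = 6, so Monday + 6 = Sunday.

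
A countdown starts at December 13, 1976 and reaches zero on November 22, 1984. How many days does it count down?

Dec 13, 1976 → Dec 13, 1977: 365 days.
Dec 13, 1977 → Dec 13, 1978: 365 days.
Dec 13, 1978 → Dec 13, 1979: 365 days.
Dec 13, 1979 → Dec 13, 1980: 366 days (Feb 29, 1980 is in that span).
Dec 13, 1980 → Dec 13, 1981: 365 days.
Dec 13, 1981 → Dec 13, 1982: 365 days.
Dec 13, 1982 → Dec 13, 1983: 365 days.
Dec 13, 1983 → Jan 13, 1984: 31 days (December has 31).
Jan 13, 1984 → Feb 13, 1984: 31 days (January has 31).
Feb 13, 1984 → Mar 13, 1984: 29 days (February has 29).
Mar 13, 1984 → Apr 13, 1984: 31 days (March has 31).
Apr 13, 1984 → May 13, 1984: 30 days (April has 30).
May 13, 1984 → Jun 13, 1984: 31 days (May has 31).
Jun 13, 1984 → Jul 13, 1984: 30 days (June has 30).
Jul 13, 1984 → Aug 13, 1984: 31 days (July has 31).
Aug 13, 1984 → Sep 13, 1984: 31 days (August has 31).
Sep 13, 1984 → Oct 13, 1984: 30 days (September has 30).
Oct 13, 1984 → Nov 13, 1984: 31 days (October has 31).
Nov 13, 1984 → Nov 22, 1984: 9 days.
Total: 2901 days.

2901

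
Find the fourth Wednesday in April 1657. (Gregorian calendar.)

April 1, 1657 is a Sunday.
The first Wednesday is therefore April 4 (3 days later).
The fourth Wednesday is 4 + 3×7 = April 25.

April 25, 1657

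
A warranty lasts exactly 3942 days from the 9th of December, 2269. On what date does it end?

September 24, 2280

+365 (one year) → Dec 9, 2270 (3577 left).
+365 (one year) → Dec 9, 2271 (3212 left).
+366 (one year; includes Feb 29, 2272) → Dec 9, 2272 (2846 left).
+365 (one year) → Dec 9, 2273 (2481 left).
+365 (one year) → Dec 9, 2274 (2116 left).
+365 (one year) → Dec 9, 2275 (1751 left).
+366 (one year; includes Feb 29, 2276) → Dec 9, 2276 (1385 left).
+365 (one year) → Dec 9, 2277 (1020 left).
+365 (one year) → Dec 9, 2278 (655 left).
+365 (one year) → Dec 9, 2279 (290 left).
Dec has 31 days: +23 → Jan 1, 2280 (267 left).
Jan has 31 days: +31 → Feb 1, 2280 (236 left).
Feb has 29 days: +29 → Mar 1, 2280 (207 left).
Mar has 31 days: +31 → Apr 1, 2280 (176 left).
Apr has 30 days: +30 → May 1, 2280 (146 left).
May has 31 days: +31 → Jun 1, 2280 (115 left).
Jun has 30 days: +30 → Jul 1, 2280 (85 left).
Jul has 31 days: +31 → Aug 1, 2280 (54 left).
Aug has 31 days: +31 → Sep 1, 2280 (23 left).
+23 → Sep 24, 2280.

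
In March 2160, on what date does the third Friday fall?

March 1, 2160 is a Saturday.
The first Friday is therefore March 7 (6 days later).
The third Friday is 7 + 2×7 = March 21.

March 21, 2160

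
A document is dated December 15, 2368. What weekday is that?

Doomsday rule: the anchor day for the 2300s is Wednesday. For year 68: 68÷12 = 5 r 8, and 8÷4 = 2, so 5+8+2 = 15.
Wednesday + 15 ≡ Thursday — that's 2368's doomsday.
In December the doomsday date is Dec 12.
Dec 15 is 3 days after Dec 12; 3 mod 7 = 3, so Thursday + 3 = Sunday.

Sunday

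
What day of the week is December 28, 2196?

Doomsday rule: the anchor day for the 2100s is Sunday. For year 96: 96÷12 = 8 r 0, and 0÷4 = 0, so 8+0+0 = 8.
Sunday + 8 ≡ Monday — that's 2196's doomsday.
In December the doomsday date is Dec 12.
Dec 28 is 16 days after Dec 12; 16 mod 7 = 2, so Monday + 2 = Wednesday.

Wednesday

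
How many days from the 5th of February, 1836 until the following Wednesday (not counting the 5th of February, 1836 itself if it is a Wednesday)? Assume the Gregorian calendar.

Feb 5, 1836 is a Friday.
From Friday to the next Wednesday is 5 days.

5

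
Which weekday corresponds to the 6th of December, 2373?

Doomsday rule: the anchor day for the 2300s is Wednesday. For year 73: 73÷12 = 6 r 1, and 1÷4 = 0, so 6+1+0 = 7.
Wednesday + 7 ≡ Wednesday — that's 2373's doomsday.
In December the doomsday date is Dec 12.
Dec 6 is 6 days before Dec 12; 6 mod 7 = 6, so Wednesday − 6 = Thursday.

Thursday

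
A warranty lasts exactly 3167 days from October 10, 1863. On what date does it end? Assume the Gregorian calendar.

June 11, 1872

+366 (one year; includes Feb 29, 1864) → Oct 10, 1864 (2801 left).
+365 (one year) → Oct 10, 1865 (2436 left).
+365 (one year) → Oct 10, 1866 (2071 left).
+365 (one year) → Oct 10, 1867 (1706 left).
+366 (one year; includes Feb 29, 1868) → Oct 10, 1868 (1340 left).
+365 (one year) → Oct 10, 1869 (975 left).
+365 (one year) → Oct 10, 1870 (610 left).
+365 (one year) → Oct 10, 1871 (245 left).
Oct has 31 days: +22 → Nov 1, 1871 (223 left).
Nov has 30 days: +30 → Dec 1, 1871 (193 left).
Dec has 31 days: +31 → Jan 1, 1872 (162 left).
Jan has 31 days: +31 → Feb 1, 1872 (131 left).
Feb has 29 days: +29 → Mar 1, 1872 (102 left).
Mar has 31 days: +31 → Apr 1, 1872 (71 left).
Apr has 30 days: +30 → May 1, 1872 (41 left).
May has 31 days: +31 → Jun 1, 1872 (10 left).
+10 → Jun 11, 1872.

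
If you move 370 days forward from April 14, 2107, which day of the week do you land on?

Wednesday

Apr 14, 2107 is a Thursday.
370 mod 7 = 6, so 370 days after a Thursday is Thursday + 6 = Wednesday.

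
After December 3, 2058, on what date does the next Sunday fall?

Dec 3, 2058 is a Tuesday.
From Tuesday to the next Sunday is 5 days.
Dec 3, 2058 + 5 = Dec 8, 2058.

December 8, 2058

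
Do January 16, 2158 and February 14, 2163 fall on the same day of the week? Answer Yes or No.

Yes

From Jan 16, 2158 to Feb 14, 2163 is 1855 days.
1855 mod 7 = 0, so they are the same weekday.
(Jan 16, 2158 is a Monday; Feb 14, 2163 is a Monday.)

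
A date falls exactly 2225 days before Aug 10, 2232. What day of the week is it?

Aug 10, 2232 is a Friday.
2225 mod 7 = 6, so 2225 days before a Friday is Friday − 6 = Saturday.

Saturday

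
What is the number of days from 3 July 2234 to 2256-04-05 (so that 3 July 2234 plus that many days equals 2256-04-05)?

Jul 3, 2234 → Jul 3, 2235: 365 days.
Jul 3, 2235 → Jul 3, 2236: 366 days (Feb 29, 2236 is in that span).
Jul 3, 2236 → Jul 3, 2237: 365 days.
Jul 3, 2237 → Jul 3, 2238: 365 days.
Jul 3, 2238 → Jul 3, 2239: 365 days.
Jul 3, 2239 → Jul 3, 2240: 366 days (Feb 29, 2240 is in that span).
Jul 3, 2240 → Jul 3, 2241: 365 days.
Jul 3, 2241 → Jul 3, 2242: 365 days.
Jul 3, 2242 → Jul 3, 2243: 365 days.
Jul 3, 2243 → Jul 3, 2244: 366 days (Feb 29, 2244 is in that span).
Jul 3, 2244 → Jul 3, 2245: 365 days.
Jul 3, 2245 → Jul 3, 2246: 365 days.
Jul 3, 2246 → Jul 3, 2247: 365 days.
Jul 3, 2247 → Jul 3, 2248: 366 days (Feb 29, 2248 is in that span).
Jul 3, 2248 → Jul 3, 2249: 365 days.
Jul 3, 2249 → Jul 3, 2250: 365 days.
Jul 3, 2250 → Jul 3, 2251: 365 days.
Jul 3, 2251 → Jul 3, 2252: 366 days (Feb 29, 2252 is in that span).
Jul 3, 2252 → Jul 3, 2253: 365 days.
Jul 3, 2253 → Jul 3, 2254: 365 days.
Jul 3, 2254 → Jul 3, 2255: 365 days.
Jul 3, 2255 → Aug 3, 2255: 31 days (July has 31).
Aug 3, 2255 → Sep 3, 2255: 31 days (August has 31).
Sep 3, 2255 → Oct 3, 2255: 30 days (September has 30).
Oct 3, 2255 → Nov 3, 2255: 31 days (October has 31).
Nov 3, 2255 → Dec 3, 2255: 30 days (November has 30).
Dec 3, 2255 → Jan 3, 2256: 31 days (December has 31).
Jan 3, 2256 → Feb 3, 2256: 31 days (January has 31).
Feb 3, 2256 → Mar 3, 2256: 29 days (February has 29).
Mar 3, 2256 → Apr 3, 2256: 31 days (March has 31).
Apr 3, 2256 → Apr 5, 2256: 2 days.
Total: 7947 days.

7947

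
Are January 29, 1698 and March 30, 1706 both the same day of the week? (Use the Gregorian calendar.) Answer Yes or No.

No

From Jan 29, 1698 to Mar 30, 1706 is 2981 days.
2981 mod 7 = 6, so they are different weekdays.
(Jan 29, 1698 is a Wednesday; Mar 30, 1706 is a Tuesday.)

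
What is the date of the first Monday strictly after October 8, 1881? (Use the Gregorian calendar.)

October 10, 1881

Oct 8, 1881 is a Saturday.
From Saturday to the next Monday is 2 days.
Oct 8, 1881 + 2 = Oct 10, 1881.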